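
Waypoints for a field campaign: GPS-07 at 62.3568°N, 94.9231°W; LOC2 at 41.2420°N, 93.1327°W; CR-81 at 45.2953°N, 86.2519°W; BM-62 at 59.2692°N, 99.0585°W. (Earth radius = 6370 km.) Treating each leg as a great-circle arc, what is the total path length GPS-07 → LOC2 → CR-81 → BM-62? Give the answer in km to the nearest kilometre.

GPS-07→LOC2: c = 0.368995 rad, d = 2350.50 km
LOC2→CR-81: c = 0.112407 rad, d = 716.03 km
CR-81→BM-62: c = 0.278519 rad, d = 1774.17 km
Total = 2350.50 + 716.03 + 1774.17 = 4840.70 km

4841 km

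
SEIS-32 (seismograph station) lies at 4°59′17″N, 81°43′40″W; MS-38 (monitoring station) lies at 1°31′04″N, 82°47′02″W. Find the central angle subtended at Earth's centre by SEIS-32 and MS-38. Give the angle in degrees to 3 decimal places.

SEIS-32: φ = +4.98806°, λ = -81.72778°
MS-38: φ = +1.51778°, λ = -82.78389°
Δφ = -3.4703°,  Δλ = -1.0561°
a = sin²(Δφ/2) + cos φ₁ cos φ₂ sin²(Δλ/2) = 0.001001
c = 2·arcsin(√a) = 0.063301 rad = 3.6269°

3.627°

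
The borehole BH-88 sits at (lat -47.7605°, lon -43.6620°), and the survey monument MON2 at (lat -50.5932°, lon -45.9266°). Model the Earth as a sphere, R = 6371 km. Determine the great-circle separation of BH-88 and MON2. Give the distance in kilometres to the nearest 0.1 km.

Δφ = -2.8327°,  Δλ = -2.2646°
a = sin²(Δφ/2) + cos φ₁ cos φ₂ sin²(Δλ/2) = 0.000778
c = 2·arcsin(√a) = 0.055778 rad = 3.1958°
d = R·c = 6371 × 0.055778 = 355.4 km

355.4 km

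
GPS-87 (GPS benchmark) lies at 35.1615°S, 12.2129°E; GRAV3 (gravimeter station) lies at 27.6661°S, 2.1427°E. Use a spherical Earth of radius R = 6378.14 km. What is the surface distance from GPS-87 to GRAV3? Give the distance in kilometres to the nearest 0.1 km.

Δφ = 7.4954°,  Δλ = -10.0702°
a = sin²(Δφ/2) + cos φ₁ cos φ₂ sin²(Δλ/2) = 0.009850
c = 2·arcsin(√a) = 0.198819 rad = 11.3915°
d = R·c = 6378.14 × 0.198819 = 1268.1 km

1268.1 km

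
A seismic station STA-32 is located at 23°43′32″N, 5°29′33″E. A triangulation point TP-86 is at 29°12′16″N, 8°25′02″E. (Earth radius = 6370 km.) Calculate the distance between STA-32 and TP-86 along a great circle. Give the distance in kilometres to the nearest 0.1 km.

STA-32: φ = +23.72556°, λ = +5.49250°
TP-86: φ = +29.20444°, λ = +8.41722°
Δφ = 5.4789°,  Δλ = 2.9247°
a = sin²(Δφ/2) + cos φ₁ cos φ₂ sin²(Δλ/2) = 0.002805
c = 2·arcsin(√a) = 0.105969 rad = 6.0716°
d = R·c = 6370 × 0.105969 = 675.0 km

675.0 km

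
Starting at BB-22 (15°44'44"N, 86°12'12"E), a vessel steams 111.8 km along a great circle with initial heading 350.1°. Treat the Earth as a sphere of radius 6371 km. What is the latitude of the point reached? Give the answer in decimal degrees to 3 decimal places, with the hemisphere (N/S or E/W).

16.736°N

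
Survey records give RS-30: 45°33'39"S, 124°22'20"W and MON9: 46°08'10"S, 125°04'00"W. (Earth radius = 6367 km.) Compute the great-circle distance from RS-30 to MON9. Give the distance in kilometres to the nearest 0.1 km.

83.5 km

RS-30: φ = -45.56083°, λ = -124.37222°
MON9: φ = -46.13611°, λ = -125.06667°
Δφ = -0.5753°,  Δλ = -0.6944°
a = sin²(Δφ/2) + cos φ₁ cos φ₂ sin²(Δλ/2) = 0.000043
c = 2·arcsin(√a) = 0.013118 rad = 0.7516°
d = R·c = 6367 × 0.013118 = 83.5 km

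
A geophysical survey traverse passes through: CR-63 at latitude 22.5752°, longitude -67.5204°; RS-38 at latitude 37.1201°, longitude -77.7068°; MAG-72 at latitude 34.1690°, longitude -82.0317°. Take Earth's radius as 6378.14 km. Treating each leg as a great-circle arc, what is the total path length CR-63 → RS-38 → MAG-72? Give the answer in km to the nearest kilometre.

2402 km

CR-63→RS-38: c = 0.296566 rad, d = 1891.54 km
RS-38→MAG-72: c = 0.080081 rad, d = 510.77 km
Total = 1891.54 + 510.77 = 2402.31 km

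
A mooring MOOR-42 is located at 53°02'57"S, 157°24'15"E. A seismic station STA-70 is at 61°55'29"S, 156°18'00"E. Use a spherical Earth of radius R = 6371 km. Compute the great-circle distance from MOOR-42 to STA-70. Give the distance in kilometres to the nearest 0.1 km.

989.1 km

MOOR-42: φ = -53.04917°, λ = +157.40417°
STA-70: φ = -61.92472°, λ = +156.30000°
Δφ = -8.8756°,  Δλ = -1.1042°
a = sin²(Δφ/2) + cos φ₁ cos φ₂ sin²(Δλ/2) = 0.006013
c = 2·arcsin(√a) = 0.155248 rad = 8.8950°
d = R·c = 6371 × 0.155248 = 989.1 km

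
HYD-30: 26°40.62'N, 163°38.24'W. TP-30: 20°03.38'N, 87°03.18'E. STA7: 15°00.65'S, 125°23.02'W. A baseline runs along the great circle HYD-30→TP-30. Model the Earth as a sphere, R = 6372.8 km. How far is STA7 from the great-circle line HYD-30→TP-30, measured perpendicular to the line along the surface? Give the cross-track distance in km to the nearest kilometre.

1559 km

HYD-30: φ = +26.67700°, λ = -163.63733°
TP-30: φ = +20.05633°, λ = +87.05300°
STA7: φ = -15.01083°, λ = -125.38367°
δ₁₃ = central angle HYD-30→STA7 = 0.974646 rad  (haversine)
θ₁₃ = bearing HYD-30→STA7 = 133.724°,  θ₁₂ = bearing HYD-30→TP-30 = 296.701°
dₓₜ = R·arcsin(sin δ₁₃ · sin(θ₁₃ − θ₁₂)) = 6372.8·arcsin(0.82750·sin(-162.977°)) = -1559.350 km
|dₓₜ| = 1559.350 km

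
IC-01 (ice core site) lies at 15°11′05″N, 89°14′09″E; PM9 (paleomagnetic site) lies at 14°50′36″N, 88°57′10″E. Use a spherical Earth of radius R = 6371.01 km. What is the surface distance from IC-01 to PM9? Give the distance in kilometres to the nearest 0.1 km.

48.6 km

IC-01: φ = +15.18472°, λ = +89.23583°
PM9: φ = +14.84333°, λ = +88.95278°
Δφ = -0.3414°,  Δλ = -0.2831°
a = sin²(Δφ/2) + cos φ₁ cos φ₂ sin²(Δλ/2) = 0.000015
c = 2·arcsin(√a) = 0.007633 rad = 0.4374°
d = R·c = 6371.01 × 0.007633 = 48.6 km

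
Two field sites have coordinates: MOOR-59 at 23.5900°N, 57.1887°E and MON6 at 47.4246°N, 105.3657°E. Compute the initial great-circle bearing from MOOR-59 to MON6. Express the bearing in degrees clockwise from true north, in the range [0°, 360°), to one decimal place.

45.6°

Δλ = 48.1770°
y = sin Δλ · cos φ₂ = 0.504178
x = cos φ₁ sin φ₂ − sin φ₁ cos φ₂ cos Δλ = 0.494304
θ = atan2(y, x) = 45.5666° → 45.5666° (mod 360°)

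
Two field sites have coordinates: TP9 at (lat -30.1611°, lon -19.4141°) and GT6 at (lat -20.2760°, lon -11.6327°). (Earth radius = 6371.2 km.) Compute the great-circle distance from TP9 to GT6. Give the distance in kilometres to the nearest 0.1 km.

Δφ = 9.8851°,  Δλ = 7.7814°
a = sin²(Δφ/2) + cos φ₁ cos φ₂ sin²(Δλ/2) = 0.011157
c = 2·arcsin(√a) = 0.211649 rad = 12.1266°
d = R·c = 6371.2 × 0.211649 = 1348.5 km

1348.5 km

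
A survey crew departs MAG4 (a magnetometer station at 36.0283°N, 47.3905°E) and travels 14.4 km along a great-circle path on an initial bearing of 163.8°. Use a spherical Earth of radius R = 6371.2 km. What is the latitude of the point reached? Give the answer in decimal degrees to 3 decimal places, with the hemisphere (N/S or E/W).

35.904°N

δ = d/R = 14.4/6371.2 = 0.002260 rad
φ₂ = arcsin(sin φ₁ cos δ + cos φ₁ sin δ cos θ)
   = arcsin(0.58818·1.00000 + 0.80873·0.00226·-0.96029) = 35.90394°
λ₂ = λ₁ + atan2(sin θ sin δ cos φ₁, cos δ − sin φ₁ sin φ₂) = 47.43510°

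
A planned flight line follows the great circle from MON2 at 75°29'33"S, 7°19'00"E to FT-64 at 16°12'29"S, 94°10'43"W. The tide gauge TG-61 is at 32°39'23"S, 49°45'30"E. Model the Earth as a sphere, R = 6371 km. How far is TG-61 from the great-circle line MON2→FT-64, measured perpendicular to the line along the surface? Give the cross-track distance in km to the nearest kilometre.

1950 km

MON2: φ = -75.49250°, λ = +7.31667°
FT-64: φ = -16.20806°, λ = -94.17861°
TG-61: φ = -32.65639°, λ = +49.75833°
δ₁₃ = central angle MON2→TG-61 = 0.825708 rad  (haversine)
θ₁₃ = bearing MON2→TG-61 = 50.622°,  θ₁₂ = bearing MON2→FT-64 = 254.827°
dₓₜ = R·arcsin(sin δ₁₃ · sin(θ₁₃ − θ₁₂)) = 6371·arcsin(0.73503·sin(-204.205°)) = 1950.282 km
|dₓₜ| = 1950.282 km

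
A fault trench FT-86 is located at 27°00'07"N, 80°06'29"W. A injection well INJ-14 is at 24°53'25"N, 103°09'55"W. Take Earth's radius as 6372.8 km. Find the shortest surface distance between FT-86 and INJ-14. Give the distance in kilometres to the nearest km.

2315 km

FT-86: φ = +27.00194°, λ = -80.10806°
INJ-14: φ = +24.89028°, λ = -103.16528°
Δφ = -2.1117°,  Δλ = -23.0572°
a = sin²(Δφ/2) + cos φ₁ cos φ₂ sin²(Δλ/2) = 0.032623
c = 2·arcsin(√a) = 0.363228 rad = 20.8115°
d = R·c = 6372.8 × 0.363228 = 2314.8 km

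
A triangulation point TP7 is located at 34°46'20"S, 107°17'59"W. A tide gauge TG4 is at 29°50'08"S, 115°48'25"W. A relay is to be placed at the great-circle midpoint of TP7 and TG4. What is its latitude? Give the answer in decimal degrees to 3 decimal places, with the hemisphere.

TP7: φ = -34.77222°, λ = -107.29972°
TG4: φ = -29.83556°, λ = -115.80694°
Bx = cos φ₂ cos Δλ = 0.857912,  By = cos φ₂ sin Δλ = -0.128326
φₘ = atan2(sin φ₁ + sin φ₂, √((cos φ₁ + Bx)² + By²)) = -32.37526°
λₘ = λ₁ + atan2(By, cos φ₁ + Bx) = -111.66948°

32.375°S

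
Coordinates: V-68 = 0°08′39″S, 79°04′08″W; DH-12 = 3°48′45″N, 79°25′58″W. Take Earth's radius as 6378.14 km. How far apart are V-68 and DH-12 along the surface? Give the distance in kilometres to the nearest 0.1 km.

V-68: φ = -0.14417°, λ = -79.06889°
DH-12: φ = +3.81250°, λ = -79.43278°
Δφ = 3.9567°,  Δλ = -0.3639°
a = sin²(Δφ/2) + cos φ₁ cos φ₂ sin²(Δλ/2) = 0.001202
c = 2·arcsin(√a) = 0.069348 rad = 3.9733°
d = R·c = 6378.14 × 0.069348 = 442.3 km

442.3 km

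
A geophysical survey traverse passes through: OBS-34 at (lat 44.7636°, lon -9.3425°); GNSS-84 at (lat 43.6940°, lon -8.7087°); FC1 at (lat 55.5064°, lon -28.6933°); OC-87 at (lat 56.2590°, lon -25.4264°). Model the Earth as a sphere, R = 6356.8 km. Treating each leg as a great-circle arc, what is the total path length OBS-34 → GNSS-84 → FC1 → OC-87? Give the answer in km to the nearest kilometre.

2281 km

OBS-34→GNSS-84: c = 0.020281 rad, d = 128.92 km
GNSS-84→FC1: c = 0.303933 rad, d = 1932.04 km
FC1→OC-87: c = 0.034569 rad, d = 219.75 km
Total = 128.92 + 1932.04 + 219.75 = 2280.71 km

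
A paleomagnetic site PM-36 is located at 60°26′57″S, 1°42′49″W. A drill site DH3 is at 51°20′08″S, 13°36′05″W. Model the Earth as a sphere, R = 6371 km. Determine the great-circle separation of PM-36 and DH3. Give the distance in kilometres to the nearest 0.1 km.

1251.5 km

PM-36: φ = -60.44917°, λ = -1.71361°
DH3: φ = -51.33556°, λ = -13.60139°
Δφ = 9.1136°,  Δλ = -11.8878°
a = sin²(Δφ/2) + cos φ₁ cos φ₂ sin²(Δλ/2) = 0.009616
c = 2·arcsin(√a) = 0.196439 rad = 11.2551°
d = R·c = 6371 × 0.196439 = 1251.5 km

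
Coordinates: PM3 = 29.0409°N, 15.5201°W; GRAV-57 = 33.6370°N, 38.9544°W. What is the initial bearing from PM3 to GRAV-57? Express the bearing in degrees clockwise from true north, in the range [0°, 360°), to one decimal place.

Δλ = -23.4343°
y = sin Δλ · cos φ₂ = -0.331108
x = cos φ₁ sin φ₂ − sin φ₁ cos φ₂ cos Δλ = 0.113467
θ = atan2(y, x) = -71.0840° → 288.9160° (mod 360°)

288.9°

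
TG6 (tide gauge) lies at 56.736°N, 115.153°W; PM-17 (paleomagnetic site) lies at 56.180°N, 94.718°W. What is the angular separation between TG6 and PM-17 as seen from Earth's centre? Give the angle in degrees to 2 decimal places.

11.26°

Δφ = -0.5560°,  Δλ = 20.4350°
a = sin²(Δφ/2) + cos φ₁ cos φ₂ sin²(Δλ/2) = 0.009630
c = 2·arcsin(√a) = 0.196577 rad = 11.2630°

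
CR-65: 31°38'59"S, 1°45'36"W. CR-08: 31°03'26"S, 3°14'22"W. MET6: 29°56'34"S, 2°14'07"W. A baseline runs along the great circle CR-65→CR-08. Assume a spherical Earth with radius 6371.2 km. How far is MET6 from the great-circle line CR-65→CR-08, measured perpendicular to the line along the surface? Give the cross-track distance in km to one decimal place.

CR-65: φ = -31.64972°, λ = -1.76000°
CR-08: φ = -31.05722°, λ = -3.23944°
MET6: φ = -29.94278°, λ = -2.23528°
δ₁₃ = central angle CR-65→MET6 = 0.030632 rad  (haversine)
θ₁₃ = bearing CR-65→MET6 = 346.427°,  θ₁₂ = bearing CR-65→CR-08 = 294.739°
dₓₜ = R·arcsin(sin δ₁₃ · sin(θ₁₃ − θ₁₂)) = 6371.2·arcsin(0.03063·sin(51.688°)) = 153.124 km
|dₓₜ| = 153.124 km

153.1 km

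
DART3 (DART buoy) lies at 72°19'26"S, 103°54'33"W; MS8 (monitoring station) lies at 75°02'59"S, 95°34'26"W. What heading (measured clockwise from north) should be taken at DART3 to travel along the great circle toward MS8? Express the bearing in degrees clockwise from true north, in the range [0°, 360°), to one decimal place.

143.3°

DART3: φ = -72.32389°, λ = -103.90917°
MS8: φ = -75.04972°, λ = -95.57389°
Δλ = 8.3353°
y = sin Δλ · cos φ₂ = 0.037398
x = cos φ₁ sin φ₂ − sin φ₁ cos φ₂ cos Δλ = -0.050153
θ = atan2(y, x) = 143.2889° → 143.2889° (mod 360°)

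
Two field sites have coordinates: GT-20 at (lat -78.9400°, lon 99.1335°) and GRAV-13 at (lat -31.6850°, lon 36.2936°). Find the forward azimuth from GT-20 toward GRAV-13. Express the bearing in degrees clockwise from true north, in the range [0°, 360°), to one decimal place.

290.3°

Δλ = -62.8399°
y = sin Δλ · cos φ₂ = -0.757118
x = cos φ₁ sin φ₂ − sin φ₁ cos φ₂ cos Δλ = 0.280463
θ = atan2(y, x) = -69.6736° → 290.3264° (mod 360°)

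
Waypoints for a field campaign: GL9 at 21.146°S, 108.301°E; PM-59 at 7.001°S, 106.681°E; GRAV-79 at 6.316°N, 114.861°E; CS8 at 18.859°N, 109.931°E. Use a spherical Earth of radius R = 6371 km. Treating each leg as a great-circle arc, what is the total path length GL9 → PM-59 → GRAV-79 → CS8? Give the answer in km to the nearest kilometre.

4813 km

GL9→PM-59: c = 0.248386 rad, d = 1582.47 km
PM-59→GRAV-79: c = 0.272602 rad, d = 1736.75 km
GRAV-79→CS8: c = 0.234401 rad, d = 1493.37 km
Total = 1582.47 + 1736.75 + 1493.37 = 4812.59 km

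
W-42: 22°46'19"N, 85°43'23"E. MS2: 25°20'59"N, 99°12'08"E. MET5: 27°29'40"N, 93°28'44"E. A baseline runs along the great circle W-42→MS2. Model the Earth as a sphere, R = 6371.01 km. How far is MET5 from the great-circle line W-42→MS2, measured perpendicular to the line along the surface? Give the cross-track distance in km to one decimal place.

335.9 km

W-42: φ = +22.77194°, λ = +85.72306°
MS2: φ = +25.34972°, λ = +99.20222°
MET5: φ = +27.49444°, λ = +93.47889°
δ₁₃ = central angle W-42→MET5 = 0.147626 rad  (haversine)
θ₁₃ = bearing W-42→MET5 = 54.474°,  θ₁₂ = bearing W-42→MS2 = 75.466°
dₓₜ = R·arcsin(sin δ₁₃ · sin(θ₁₃ − θ₁₂)) = 6371.01·arcsin(0.14709·sin(-20.992°)) = -335.868 km
|dₓₜ| = 335.868 km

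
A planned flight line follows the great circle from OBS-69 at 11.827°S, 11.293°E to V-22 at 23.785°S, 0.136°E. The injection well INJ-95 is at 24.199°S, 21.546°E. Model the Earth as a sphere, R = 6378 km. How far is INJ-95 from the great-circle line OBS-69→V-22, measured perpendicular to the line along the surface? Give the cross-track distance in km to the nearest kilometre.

1704 km

δ₁₃ = central angle OBS-69→INJ-95 = 0.274647 rad  (haversine)
θ₁₃ = bearing OBS-69→INJ-95 = 143.228°,  θ₁₂ = bearing OBS-69→V-22 = 220.037°
dₓₜ = R·arcsin(sin δ₁₃ · sin(θ₁₃ − θ₁₂)) = 6378·arcsin(0.27121·sin(-76.809°)) = -1704.334 km
|dₓₜ| = 1704.334 km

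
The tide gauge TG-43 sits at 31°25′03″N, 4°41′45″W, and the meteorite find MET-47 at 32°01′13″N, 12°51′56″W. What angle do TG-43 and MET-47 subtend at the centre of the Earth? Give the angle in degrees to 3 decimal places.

6.974°

TG-43: φ = +31.41750°, λ = -4.69583°
MET-47: φ = +32.02028°, λ = -12.86556°
Δφ = 0.6028°,  Δλ = -8.1697°
a = sin²(Δφ/2) + cos φ₁ cos φ₂ sin²(Δλ/2) = 0.003699
c = 2·arcsin(√a) = 0.121717 rad = 6.9739°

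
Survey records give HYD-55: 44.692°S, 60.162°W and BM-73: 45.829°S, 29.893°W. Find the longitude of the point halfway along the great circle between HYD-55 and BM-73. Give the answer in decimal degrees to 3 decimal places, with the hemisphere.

Bx = cos φ₂ cos Δλ = 0.601806,  By = cos φ₂ sin Δλ = 0.351230
φₘ = atan2(sin φ₁ + sin φ₂, √((cos φ₁ + Bx)² + By²)) = -46.27126°
λₘ = λ₁ + atan2(By, cos φ₁ + Bx) = -45.18267°

45.183°W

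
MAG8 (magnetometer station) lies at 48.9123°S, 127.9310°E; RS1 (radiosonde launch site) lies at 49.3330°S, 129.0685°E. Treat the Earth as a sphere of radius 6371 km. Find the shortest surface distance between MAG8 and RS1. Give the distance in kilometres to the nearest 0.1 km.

Δφ = -0.4207°,  Δλ = 1.1375°
a = sin²(Δφ/2) + cos φ₁ cos φ₂ sin²(Δλ/2) = 0.000056
c = 2·arcsin(√a) = 0.014924 rad = 0.8551°
d = R·c = 6371 × 0.014924 = 95.1 km

95.1 km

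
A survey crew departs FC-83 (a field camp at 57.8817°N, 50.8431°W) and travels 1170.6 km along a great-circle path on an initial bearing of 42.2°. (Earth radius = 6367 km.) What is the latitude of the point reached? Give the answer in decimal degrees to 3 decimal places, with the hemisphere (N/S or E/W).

64.781°N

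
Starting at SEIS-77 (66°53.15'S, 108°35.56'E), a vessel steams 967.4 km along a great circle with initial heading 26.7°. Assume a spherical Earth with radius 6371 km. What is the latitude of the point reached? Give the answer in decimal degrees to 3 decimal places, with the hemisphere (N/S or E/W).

SEIS-77: φ = -66.88583°, λ = +108.59267°
δ = d/R = 967.4/6371 = 0.151844 rad
φ₂ = arcsin(sin φ₁ cos δ + cos φ₁ sin δ cos θ)
   = arcsin(-0.91972·0.98849 + 0.39256·0.15126·0.89337) = -58.88076°
λ₂ = λ₁ + atan2(sin θ sin δ cos φ₁, cos δ − sin φ₁ sin φ₂) = 116.14925°

58.881°S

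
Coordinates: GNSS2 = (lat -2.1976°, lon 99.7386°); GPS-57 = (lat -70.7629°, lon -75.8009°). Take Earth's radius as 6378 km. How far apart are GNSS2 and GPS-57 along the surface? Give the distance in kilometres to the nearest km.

Δφ = -68.5653°,  Δλ = -175.5395°
a = sin²(Δφ/2) + cos φ₁ cos φ₂ sin²(Δλ/2) = 0.646017
c = 2·arcsin(√a) = 1.867149 rad = 106.9798°
d = R·c = 6378 × 1.867149 = 11908.7 km

11909 km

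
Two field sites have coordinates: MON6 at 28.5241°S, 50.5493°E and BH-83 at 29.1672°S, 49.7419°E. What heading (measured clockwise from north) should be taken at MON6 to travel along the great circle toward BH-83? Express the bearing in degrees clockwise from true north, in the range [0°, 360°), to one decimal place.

Δλ = -0.8074°
y = sin Δλ · cos φ₂ = -0.012305
x = cos φ₁ sin φ₂ − sin φ₁ cos φ₂ cos Δλ = -0.011265
θ = atan2(y, x) = -132.4755° → 227.5245° (mod 360°)

227.5°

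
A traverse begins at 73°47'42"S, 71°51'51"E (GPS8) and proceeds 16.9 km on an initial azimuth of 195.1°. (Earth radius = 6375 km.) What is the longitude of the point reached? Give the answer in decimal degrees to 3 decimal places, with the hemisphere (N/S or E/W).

GPS8: φ = -73.79500°, λ = +71.86417°
δ = d/R = 16.9/6375 = 0.002651 rad
φ₂ = arcsin(sin φ₁ cos δ + cos φ₁ sin δ cos θ)
   = arcsin(-0.96027·1.00000 + 0.27907·0.00265·-0.96547) = -73.94160°
λ₂ = λ₁ + atan2(sin θ sin δ cos φ₁, cos δ − sin φ₁ sin φ₂) = 71.72112°

71.721°E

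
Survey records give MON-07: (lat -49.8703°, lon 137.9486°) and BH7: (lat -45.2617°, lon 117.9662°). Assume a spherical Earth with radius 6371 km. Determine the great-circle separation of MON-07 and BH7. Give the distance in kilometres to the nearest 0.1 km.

1578.7 km

Δφ = 4.6086°,  Δλ = -19.9824°
a = sin²(Δφ/2) + cos φ₁ cos φ₂ sin²(Δλ/2) = 0.015272
c = 2·arcsin(√a) = 0.247795 rad = 14.1976°
d = R·c = 6371 × 0.247795 = 1578.7 km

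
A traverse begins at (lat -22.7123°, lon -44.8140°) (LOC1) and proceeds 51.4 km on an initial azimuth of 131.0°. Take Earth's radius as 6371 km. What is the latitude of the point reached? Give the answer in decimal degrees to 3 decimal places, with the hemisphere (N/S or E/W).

δ = d/R = 51.4/6371 = 0.008068 rad
φ₂ = arcsin(sin φ₁ cos δ + cos φ₁ sin δ cos θ)
   = arcsin(-0.38610·0.99997 + 0.92246·0.00807·-0.65606) = -23.01512°
λ₂ = λ₁ + atan2(sin θ sin δ cos φ₁, cos δ − sin φ₁ sin φ₂) = -44.43497°

23.015°S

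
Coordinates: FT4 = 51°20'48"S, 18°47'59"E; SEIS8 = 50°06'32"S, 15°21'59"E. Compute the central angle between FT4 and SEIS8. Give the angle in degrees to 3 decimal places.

FT4: φ = -51.34667°, λ = +18.79972°
SEIS8: φ = -50.10889°, λ = +15.36639°
Δφ = 1.2378°,  Δλ = -3.4333°
a = sin²(Δφ/2) + cos φ₁ cos φ₂ sin²(Δλ/2) = 0.000476
c = 2·arcsin(√a) = 0.043646 rad = 2.5007°

2.501°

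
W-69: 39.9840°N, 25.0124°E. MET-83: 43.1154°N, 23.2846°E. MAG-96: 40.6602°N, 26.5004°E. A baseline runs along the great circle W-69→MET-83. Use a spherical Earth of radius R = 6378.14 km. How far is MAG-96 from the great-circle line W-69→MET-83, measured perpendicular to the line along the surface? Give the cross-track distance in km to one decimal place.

δ₁₃ = central angle W-69→MAG-96 = 0.023050 rad  (haversine)
θ₁₃ = bearing W-69→MAG-96 = 58.723°,  θ₁₂ = bearing W-69→MET-83 = 338.132°
dₓₜ = R·arcsin(sin δ₁₃ · sin(θ₁₃ − θ₁₂)) = 6378.14·arcsin(0.02305·sin(-279.409°)) = 145.040 km
|dₓₜ| = 145.040 km

145.0 km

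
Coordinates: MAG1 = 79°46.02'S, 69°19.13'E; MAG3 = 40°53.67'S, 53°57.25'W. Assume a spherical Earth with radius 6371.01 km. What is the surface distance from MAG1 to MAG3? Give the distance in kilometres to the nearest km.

6139 km

MAG1: φ = -79.76700°, λ = +69.31883°
MAG3: φ = -40.89450°, λ = -53.95417°
Δφ = 38.8725°,  Δλ = -123.2730°
a = sin²(Δφ/2) + cos φ₁ cos φ₂ sin²(Δλ/2) = 0.214710
c = 2·arcsin(√a) = 0.963585 rad = 55.2094°
d = R·c = 6371.01 × 0.963585 = 6139.0 km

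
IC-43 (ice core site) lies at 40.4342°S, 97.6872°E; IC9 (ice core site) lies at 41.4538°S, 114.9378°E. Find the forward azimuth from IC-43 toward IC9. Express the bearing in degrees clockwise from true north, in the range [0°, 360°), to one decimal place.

Δλ = 17.2506°
y = sin Δλ · cos φ₂ = 0.222262
x = cos φ₁ sin φ₂ − sin φ₁ cos φ₂ cos Δλ = -0.039661
θ = atan2(y, x) = 100.1174° → 100.1174° (mod 360°)

100.1°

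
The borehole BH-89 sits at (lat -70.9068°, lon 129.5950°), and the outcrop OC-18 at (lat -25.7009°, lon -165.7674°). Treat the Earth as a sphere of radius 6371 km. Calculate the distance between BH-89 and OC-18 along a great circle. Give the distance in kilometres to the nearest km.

6403 km

Δφ = 45.2059°,  Δλ = 64.6376°
a = sin²(Δφ/2) + cos φ₁ cos φ₂ sin²(Δλ/2) = 0.231966
c = 2·arcsin(√a) = 1.005024 rad = 57.5836°
d = R·c = 6371 × 1.005024 = 6403.0 km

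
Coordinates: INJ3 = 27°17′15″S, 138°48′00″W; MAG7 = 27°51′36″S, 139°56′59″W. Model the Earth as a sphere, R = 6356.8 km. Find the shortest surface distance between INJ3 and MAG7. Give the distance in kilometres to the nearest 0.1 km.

INJ3: φ = -27.28750°, λ = -138.80000°
MAG7: φ = -27.86000°, λ = -139.94972°
Δφ = -0.5725°,  Δλ = -1.1497°
a = sin²(Δφ/2) + cos φ₁ cos φ₂ sin²(Δλ/2) = 0.000104
c = 2·arcsin(√a) = 0.020401 rad = 1.1689°
d = R·c = 6356.8 × 0.020401 = 129.7 km

129.7 km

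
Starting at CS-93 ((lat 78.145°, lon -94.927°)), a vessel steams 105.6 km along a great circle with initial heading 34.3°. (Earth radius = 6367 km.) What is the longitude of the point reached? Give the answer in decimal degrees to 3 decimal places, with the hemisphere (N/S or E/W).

δ = d/R = 105.6/6367 = 0.016586 rad
φ₂ = arcsin(sin φ₁ cos δ + cos φ₁ sin δ cos θ)
   = arcsin(0.97867·0.99986 + 0.20544·0.01658·0.82610) = 78.91726°
λ₂ = λ₁ + atan2(sin θ sin δ cos φ₁, cos δ − sin φ₁ sin φ₂) = -92.14021°

92.140°W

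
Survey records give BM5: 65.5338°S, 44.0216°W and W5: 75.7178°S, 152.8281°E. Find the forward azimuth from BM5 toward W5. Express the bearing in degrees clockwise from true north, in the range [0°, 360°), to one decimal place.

186.6°

Δλ = -163.1503°
y = sin Δλ · cos φ₂ = -0.071508
x = cos φ₁ sin φ₂ − sin φ₁ cos φ₂ cos Δλ = -0.616262
θ = atan2(y, x) = -173.3812° → 186.6188° (mod 360°)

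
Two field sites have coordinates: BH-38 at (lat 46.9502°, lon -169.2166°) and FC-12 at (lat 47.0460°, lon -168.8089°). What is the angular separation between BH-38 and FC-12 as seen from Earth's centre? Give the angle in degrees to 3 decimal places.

0.294°

Δφ = 0.0958°,  Δλ = 0.4077°
a = sin²(Δφ/2) + cos φ₁ cos φ₂ sin²(Δλ/2) = 0.000007
c = 2·arcsin(√a) = 0.005133 rad = 0.2941°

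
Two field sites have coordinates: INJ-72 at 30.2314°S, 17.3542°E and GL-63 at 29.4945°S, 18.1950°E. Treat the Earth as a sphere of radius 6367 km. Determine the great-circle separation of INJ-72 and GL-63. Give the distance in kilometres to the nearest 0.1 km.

Δφ = 0.7369°,  Δλ = 0.8408°
a = sin²(Δφ/2) + cos φ₁ cos φ₂ sin²(Δλ/2) = 0.000082
c = 2·arcsin(√a) = 0.018093 rad = 1.0367°
d = R·c = 6367 × 0.018093 = 115.2 km

115.2 km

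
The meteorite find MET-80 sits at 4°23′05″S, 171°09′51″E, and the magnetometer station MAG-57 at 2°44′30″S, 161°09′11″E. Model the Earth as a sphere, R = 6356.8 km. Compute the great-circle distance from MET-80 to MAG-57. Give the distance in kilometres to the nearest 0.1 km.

MET-80: φ = -4.38472°, λ = +171.16417°
MAG-57: φ = -2.74167°, λ = +161.15306°
Δφ = 1.6431°,  Δλ = -10.0111°
a = sin²(Δφ/2) + cos φ₁ cos φ₂ sin²(Δλ/2) = 0.007788
c = 2·arcsin(√a) = 0.176724 rad = 10.1256°
d = R·c = 6356.8 × 0.176724 = 1123.4 km

1123.4 km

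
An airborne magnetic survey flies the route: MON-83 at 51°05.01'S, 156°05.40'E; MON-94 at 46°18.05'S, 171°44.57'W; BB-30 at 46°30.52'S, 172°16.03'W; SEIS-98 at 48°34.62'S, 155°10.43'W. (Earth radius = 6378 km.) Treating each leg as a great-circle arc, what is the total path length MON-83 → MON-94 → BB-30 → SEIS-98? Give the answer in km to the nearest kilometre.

MON-83: φ = -51.08350°, λ = +156.09000°
MON-94: φ = -46.30083°, λ = -171.74283°
BB-30: φ = -46.50867°, λ = -172.26717°
SEIS-98: φ = -48.57700°, λ = -155.17383°
MON-83→MON-94: c = 0.376658 rad, d = 2402.33 km
MON-94→BB-30: c = 0.007279 rad, d = 46.42 km
BB-30→SEIS-98: c = 0.204147 rad, d = 1302.05 km
Total = 2402.33 + 46.42 + 1302.05 = 3750.80 km

3751 km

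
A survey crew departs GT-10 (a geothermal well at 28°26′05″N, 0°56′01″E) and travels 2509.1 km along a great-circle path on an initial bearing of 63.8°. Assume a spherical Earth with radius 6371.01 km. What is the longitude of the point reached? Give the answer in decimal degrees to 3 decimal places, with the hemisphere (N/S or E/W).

26.143°E

GT-10: φ = +28.43472°, λ = +0.93361°
δ = d/R = 2509.1/6371.01 = 0.393831 rad
φ₂ = arcsin(sin φ₁ cos δ + cos φ₁ sin δ cos θ)
   = arcsin(0.47616·0.92345 + 0.87936·0.38373·0.44151) = 36.06377°
λ₂ = λ₁ + atan2(sin θ sin δ cos φ₁, cos δ − sin φ₁ sin φ₂) = 26.14300°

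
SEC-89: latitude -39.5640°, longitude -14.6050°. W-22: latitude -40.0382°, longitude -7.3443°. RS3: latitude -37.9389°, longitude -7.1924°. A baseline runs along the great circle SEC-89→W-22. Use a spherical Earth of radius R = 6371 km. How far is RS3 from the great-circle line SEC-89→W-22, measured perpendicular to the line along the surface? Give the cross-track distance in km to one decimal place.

δ₁₃ = central angle SEC-89→RS3 = 0.104770 rad  (haversine)
θ₁₃ = bearing SEC-89→RS3 = 76.642°,  θ₁₂ = bearing SEC-89→W-22 = 97.178°
dₓₜ = R·arcsin(sin δ₁₃ · sin(θ₁₃ − θ₁₂)) = 6371·arcsin(0.10458·sin(-20.536°)) = -233.781 km
|dₓₜ| = 233.781 km

233.8 km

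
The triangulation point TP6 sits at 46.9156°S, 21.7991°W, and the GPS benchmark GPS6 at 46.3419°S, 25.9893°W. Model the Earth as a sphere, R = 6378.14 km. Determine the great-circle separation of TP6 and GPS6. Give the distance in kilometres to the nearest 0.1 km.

326.6 km

Δφ = 0.5737°,  Δλ = -4.1902°
a = sin²(Δφ/2) + cos φ₁ cos φ₂ sin²(Δλ/2) = 0.000655
c = 2·arcsin(√a) = 0.051204 rad = 2.9338°
d = R·c = 6378.14 × 0.051204 = 326.6 km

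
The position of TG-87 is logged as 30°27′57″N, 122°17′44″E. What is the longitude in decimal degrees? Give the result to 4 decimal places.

122.2956°E

122° + 17′/60 + 44″/3600 = 122 + 0.28333 + 0.01222 = 122.2956°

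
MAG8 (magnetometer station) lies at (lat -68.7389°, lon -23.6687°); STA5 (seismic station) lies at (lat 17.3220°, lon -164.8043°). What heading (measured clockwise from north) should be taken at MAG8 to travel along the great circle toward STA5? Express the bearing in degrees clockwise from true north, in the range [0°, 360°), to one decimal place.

Δλ = -141.1356°
y = sin Δλ · cos φ₂ = -0.599021
x = cos φ₁ sin φ₂ − sin φ₁ cos φ₂ cos Δλ = -0.584761
θ = atan2(y, x) = -134.3098° → 225.6902° (mod 360°)

225.7°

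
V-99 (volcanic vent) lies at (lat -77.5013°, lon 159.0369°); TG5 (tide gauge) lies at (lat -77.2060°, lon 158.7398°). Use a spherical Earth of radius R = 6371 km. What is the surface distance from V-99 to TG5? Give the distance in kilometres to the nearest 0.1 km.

33.6 km

Δφ = 0.2953°,  Δλ = -0.2971°
a = sin²(Δφ/2) + cos φ₁ cos φ₂ sin²(Δλ/2) = 0.000007
c = 2·arcsin(√a) = 0.005277 rad = 0.3024°
d = R·c = 6371 × 0.005277 = 33.6 km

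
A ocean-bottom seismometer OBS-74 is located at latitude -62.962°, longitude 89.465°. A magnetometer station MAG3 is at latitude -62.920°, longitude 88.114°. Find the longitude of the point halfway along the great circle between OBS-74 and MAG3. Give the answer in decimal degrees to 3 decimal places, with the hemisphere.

Bx = cos φ₂ cos Δλ = 0.455108,  By = cos φ₂ sin Δλ = -0.010733
φₘ = atan2(sin φ₁ + sin φ₂, √((cos φ₁ + Bx)² + By²)) = -62.94261°
λₘ = λ₁ + atan2(By, cos φ₁ + Bx) = 88.78902°

88.789°E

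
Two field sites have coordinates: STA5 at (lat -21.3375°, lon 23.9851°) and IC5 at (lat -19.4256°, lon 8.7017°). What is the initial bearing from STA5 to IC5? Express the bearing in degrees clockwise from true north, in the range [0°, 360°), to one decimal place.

Δλ = -15.2834°
y = sin Δλ · cos φ₂ = -0.248588
x = cos φ₁ sin φ₂ − sin φ₁ cos φ₂ cos Δλ = 0.021227
θ = atan2(y, x) = -85.1194° → 274.8806° (mod 360°)

274.9°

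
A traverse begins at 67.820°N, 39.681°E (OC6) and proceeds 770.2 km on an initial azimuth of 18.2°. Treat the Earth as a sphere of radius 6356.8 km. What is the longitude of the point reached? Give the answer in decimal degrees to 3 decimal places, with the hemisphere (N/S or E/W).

δ = d/R = 770.2/6356.8 = 0.121162 rad
φ₂ = arcsin(sin φ₁ cos δ + cos φ₁ sin δ cos θ)
   = arcsin(0.92600·0.99267 + 0.37752·0.12087·0.94997) = 74.27211°
λ₂ = λ₁ + atan2(sin θ sin δ cos φ₁, cos δ − sin φ₁ sin φ₂) = 47.68633°

47.686°E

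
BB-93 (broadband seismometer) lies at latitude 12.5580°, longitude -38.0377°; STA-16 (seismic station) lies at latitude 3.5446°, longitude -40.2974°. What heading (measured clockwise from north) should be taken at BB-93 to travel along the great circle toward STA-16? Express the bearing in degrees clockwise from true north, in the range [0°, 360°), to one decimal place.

194.1°

Δλ = -2.2597°
y = sin Δλ · cos φ₂ = -0.039354
x = cos φ₁ sin φ₂ − sin φ₁ cos φ₂ cos Δλ = -0.156497
θ = atan2(y, x) = -165.8847° → 194.1153° (mod 360°)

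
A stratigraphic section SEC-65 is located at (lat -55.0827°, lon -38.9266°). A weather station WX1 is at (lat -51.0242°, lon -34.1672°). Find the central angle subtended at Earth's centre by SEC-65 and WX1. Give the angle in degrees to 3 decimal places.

Δφ = 4.0585°,  Δλ = 4.7594°
a = sin²(Δφ/2) + cos φ₁ cos φ₂ sin²(Δλ/2) = 0.001875
c = 2·arcsin(√a) = 0.086619 rad = 4.9629°

4.963°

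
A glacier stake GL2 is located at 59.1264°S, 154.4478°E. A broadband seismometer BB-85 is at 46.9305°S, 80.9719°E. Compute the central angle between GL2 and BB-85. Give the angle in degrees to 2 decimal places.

43.39°

Δφ = 12.1959°,  Δλ = -73.4759°
a = sin²(Δφ/2) + cos φ₁ cos φ₂ sin²(Δλ/2) = 0.136661
c = 2·arcsin(√a) = 0.757324 rad = 43.3914°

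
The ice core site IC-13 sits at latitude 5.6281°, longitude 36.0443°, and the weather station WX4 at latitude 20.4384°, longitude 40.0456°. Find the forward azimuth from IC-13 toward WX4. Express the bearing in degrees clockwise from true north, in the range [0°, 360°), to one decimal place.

Δλ = 4.0013°
y = sin Δλ · cos φ₂ = 0.065386
x = cos φ₁ sin φ₂ − sin φ₁ cos φ₂ cos Δλ = 0.255844
θ = atan2(y, x) = 14.3363° → 14.3363° (mod 360°)

14.3°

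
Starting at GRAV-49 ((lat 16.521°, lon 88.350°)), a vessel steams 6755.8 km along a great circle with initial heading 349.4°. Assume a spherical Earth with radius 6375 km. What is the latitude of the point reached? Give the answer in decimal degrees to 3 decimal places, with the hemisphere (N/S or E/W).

δ = d/R = 6755.8/6375 = 1.059733 rad
φ₂ = arcsin(sin φ₁ cos δ + cos φ₁ sin δ cos θ)
   = arcsin(0.28437·0.48910 + 0.95872·0.87223·0.98294) = 73.95215°
λ₂ = λ₁ + atan2(sin θ sin δ cos φ₁, cos δ − sin φ₁ sin φ₂) = 52.87102°

73.952°N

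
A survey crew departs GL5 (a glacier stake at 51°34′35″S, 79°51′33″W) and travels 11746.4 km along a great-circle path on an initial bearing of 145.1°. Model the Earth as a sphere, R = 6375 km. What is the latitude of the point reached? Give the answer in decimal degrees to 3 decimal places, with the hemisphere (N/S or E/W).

GL5: φ = -51.57639°, λ = -79.85917°
δ = d/R = 11746.4/6375 = 1.842573 rad
φ₂ = arcsin(sin φ₁ cos δ + cos φ₁ sin δ cos θ)
   = arcsin(-0.78344·-0.26844 + 0.62147·0.96330·-0.82015) = -16.30103°
λ₂ = λ₁ + atan2(sin θ sin δ cos φ₁, cos δ − sin φ₁ sin φ₂) = 65.09514°

16.301°S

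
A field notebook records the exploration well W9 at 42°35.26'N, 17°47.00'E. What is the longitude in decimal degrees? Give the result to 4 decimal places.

17.7833°E

17° + 47.00′/60 = 17 + 0.78333 = 17.7833°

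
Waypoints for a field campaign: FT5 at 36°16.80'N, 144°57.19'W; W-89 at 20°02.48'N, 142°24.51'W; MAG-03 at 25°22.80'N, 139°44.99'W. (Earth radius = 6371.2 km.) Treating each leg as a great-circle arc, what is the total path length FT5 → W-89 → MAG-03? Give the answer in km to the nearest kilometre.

FT5: φ = +36.28000°, λ = -144.95317°
W-89: φ = +20.04133°, λ = -142.40850°
MAG-03: φ = +25.38000°, λ = -139.74983°
FT5→W-89: c = 0.286077 rad, d = 1822.65 km
W-89→MAG-03: c = 0.102529 rad, d = 653.23 km
Total = 1822.65 + 653.23 = 2475.88 km

2476 km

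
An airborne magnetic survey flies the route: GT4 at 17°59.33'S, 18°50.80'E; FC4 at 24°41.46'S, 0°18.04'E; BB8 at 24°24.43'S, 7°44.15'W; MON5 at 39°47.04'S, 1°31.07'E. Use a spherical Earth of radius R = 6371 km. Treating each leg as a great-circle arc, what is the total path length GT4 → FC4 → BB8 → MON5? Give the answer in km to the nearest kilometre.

4788 km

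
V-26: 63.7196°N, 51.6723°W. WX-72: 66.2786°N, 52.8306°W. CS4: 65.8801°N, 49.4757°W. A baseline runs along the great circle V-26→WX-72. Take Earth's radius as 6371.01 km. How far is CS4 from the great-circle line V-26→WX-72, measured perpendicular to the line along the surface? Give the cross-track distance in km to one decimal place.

141.5 km

δ₁₃ = central angle V-26→CS4 = 0.041084 rad  (haversine)
θ₁₃ = bearing V-26→CS4 = 22.417°,  θ₁₂ = bearing V-26→WX-72 = 349.694°
dₓₜ = R·arcsin(sin δ₁₃ · sin(θ₁₃ − θ₁₂)) = 6371.01·arcsin(0.04107·sin(-327.277°)) = 141.466 km
|dₓₜ| = 141.466 km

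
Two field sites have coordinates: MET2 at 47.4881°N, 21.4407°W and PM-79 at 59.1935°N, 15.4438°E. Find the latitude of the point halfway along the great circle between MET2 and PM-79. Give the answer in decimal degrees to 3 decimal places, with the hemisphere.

54.748°N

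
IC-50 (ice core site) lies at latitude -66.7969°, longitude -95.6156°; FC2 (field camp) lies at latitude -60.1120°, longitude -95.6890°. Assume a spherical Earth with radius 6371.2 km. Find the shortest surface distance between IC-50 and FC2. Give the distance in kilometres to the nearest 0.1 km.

743.4 km

Δφ = 6.6849°,  Δλ = -0.0734°
a = sin²(Δφ/2) + cos φ₁ cos φ₂ sin²(Δλ/2) = 0.003399
c = 2·arcsin(√a) = 0.116675 rad = 6.6850°
d = R·c = 6371.2 × 0.116675 = 743.4 km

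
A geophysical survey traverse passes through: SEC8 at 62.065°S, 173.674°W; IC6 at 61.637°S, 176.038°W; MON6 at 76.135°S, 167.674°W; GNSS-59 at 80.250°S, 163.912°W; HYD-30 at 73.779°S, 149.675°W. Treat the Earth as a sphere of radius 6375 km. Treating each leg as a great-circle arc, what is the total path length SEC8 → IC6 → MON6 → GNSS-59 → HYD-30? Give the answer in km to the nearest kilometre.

3040 km

SEC8→IC6: c = 0.020848 rad, d = 132.90 km
IC6→MON6: c = 0.257830 rad, d = 1643.67 km
MON6→GNSS-59: c = 0.073029 rad, d = 465.56 km
GNSS-59→HYD-30: c = 0.125173 rad, d = 797.98 km
Total = 132.90 + 1643.67 + 465.56 + 797.98 = 3040.11 km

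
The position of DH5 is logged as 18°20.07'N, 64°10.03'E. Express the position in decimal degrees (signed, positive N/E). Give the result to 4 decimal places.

lat: 18.3345° N → +18.3345°
lon: 64.1672° E → +64.1672°

+18.3345°, +64.1672°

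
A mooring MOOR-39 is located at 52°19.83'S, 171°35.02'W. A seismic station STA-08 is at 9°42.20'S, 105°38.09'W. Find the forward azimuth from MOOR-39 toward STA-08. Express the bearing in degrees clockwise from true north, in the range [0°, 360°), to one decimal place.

76.6°

MOOR-39: φ = -52.33050°, λ = -171.58367°
STA-08: φ = -9.70333°, λ = -105.63483°
Δλ = 65.9488°
y = sin Δλ · cos φ₂ = 0.900118
x = cos φ₁ sin φ₂ − sin φ₁ cos φ₂ cos Δλ = 0.214983
θ = atan2(y, x) = 76.5672° → 76.5672° (mod 360°)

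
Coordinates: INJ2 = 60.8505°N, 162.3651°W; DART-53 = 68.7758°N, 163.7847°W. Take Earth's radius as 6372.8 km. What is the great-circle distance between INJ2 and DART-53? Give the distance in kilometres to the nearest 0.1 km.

884.0 km

Δφ = 7.9253°,  Δλ = -1.4196°
a = sin²(Δφ/2) + cos φ₁ cos φ₂ sin²(Δλ/2) = 0.004803
c = 2·arcsin(√a) = 0.138715 rad = 7.9478°
d = R·c = 6372.8 × 0.138715 = 884.0 km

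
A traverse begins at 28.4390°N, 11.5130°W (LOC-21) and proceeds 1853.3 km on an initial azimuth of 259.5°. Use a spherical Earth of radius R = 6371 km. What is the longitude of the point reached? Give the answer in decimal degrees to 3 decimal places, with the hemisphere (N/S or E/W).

δ = d/R = 1853.3/6371 = 0.290896 rad
φ₂ = arcsin(sin φ₁ cos δ + cos φ₁ sin δ cos θ)
   = arcsin(0.47622·0.95799 + 0.87932·0.28681·-0.18224) = 24.22089°
λ₂ = λ₁ + atan2(sin θ sin δ cos φ₁, cos δ − sin φ₁ sin φ₂) = -29.52581°

29.526°W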